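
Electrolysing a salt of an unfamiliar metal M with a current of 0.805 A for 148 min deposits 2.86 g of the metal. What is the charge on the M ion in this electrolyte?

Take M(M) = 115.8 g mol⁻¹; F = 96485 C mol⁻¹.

Q = I·t = 0.8050 A × 8880.0 s = 7148 C, so n(e⁻) = 7148/96485 = 0.07409 mol.
n(M) deposited = 2.86 / 115.8 = 0.02470 mol.
Electrons per atom = n(e⁻)/n(M) = 0.07409 / 0.02470 = 3.00 ≈ 3, so the ion is M³⁺.

+3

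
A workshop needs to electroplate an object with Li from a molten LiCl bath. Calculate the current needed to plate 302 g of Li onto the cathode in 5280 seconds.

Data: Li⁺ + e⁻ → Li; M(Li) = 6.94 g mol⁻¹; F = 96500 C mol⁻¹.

795 A

n(Li) = 302 / 6.94 = 43.52 mol.
n(e⁻) = 1 × 43.52 = 43.52 mol.
Q = n(e⁻)·F = 43.52 × 96500 = 4199000 C.
I = Q/t = 4199000 / 5280.0 s = 795 A.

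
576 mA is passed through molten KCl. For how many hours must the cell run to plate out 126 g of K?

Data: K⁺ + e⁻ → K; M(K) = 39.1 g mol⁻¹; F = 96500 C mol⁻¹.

150 h

n(K) = m/M = 126 / 39.1 = 3.223 mol.
Each K atom requires 1 electron, so n(e⁻) = 1 × 3.223 = 3.223 mol.
Q = n(e⁻)·F = 3.223 × 96500 = 311000 C.
t = Q/I = 311000 / 0.5760 A = 539900 s = 150 h.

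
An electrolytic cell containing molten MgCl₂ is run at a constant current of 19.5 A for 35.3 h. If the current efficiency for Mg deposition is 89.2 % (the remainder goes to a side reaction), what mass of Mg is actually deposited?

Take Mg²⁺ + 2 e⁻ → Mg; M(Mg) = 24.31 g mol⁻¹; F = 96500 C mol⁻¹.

278 g

Q = I·t = 19.50 × 127080 = 2478000 C.
n(e⁻) = 2478000/96500 = 25.68 mol; theoretically n(Mg) = 25.68/2 = 12.84 mol, m_theo = 312.1 g.
At 89.2 % efficiency, m_actual = 0.892 × 312.1 = 278 g.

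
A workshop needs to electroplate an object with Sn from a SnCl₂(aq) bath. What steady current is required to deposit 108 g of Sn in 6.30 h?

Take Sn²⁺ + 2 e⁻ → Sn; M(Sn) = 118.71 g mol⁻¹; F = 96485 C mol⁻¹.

7.74 A

n(Sn) = 108 / 118.71 = 0.9098 mol.
n(e⁻) = 2 × 0.9098 = 1.820 mol.
Q = n(e⁻)·F = 1.820 × 96485 = 175600 C.
I = Q/t = 175600 / 22680 s = 7.74 A.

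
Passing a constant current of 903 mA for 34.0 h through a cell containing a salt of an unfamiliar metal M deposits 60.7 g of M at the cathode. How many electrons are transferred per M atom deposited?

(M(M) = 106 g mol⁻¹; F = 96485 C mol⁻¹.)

2

Q = I·t = 0.9030 A × 122400 s = 110500 C, so n(e⁻) = 110500/96485 = 1.146 mol.
n(M) deposited = 60.7 / 106 = 0.5726 mol.
Electrons per atom = n(e⁻)/n(M) = 1.146 / 0.5726 = 2.00 ≈ 2, so the ion is M²⁺.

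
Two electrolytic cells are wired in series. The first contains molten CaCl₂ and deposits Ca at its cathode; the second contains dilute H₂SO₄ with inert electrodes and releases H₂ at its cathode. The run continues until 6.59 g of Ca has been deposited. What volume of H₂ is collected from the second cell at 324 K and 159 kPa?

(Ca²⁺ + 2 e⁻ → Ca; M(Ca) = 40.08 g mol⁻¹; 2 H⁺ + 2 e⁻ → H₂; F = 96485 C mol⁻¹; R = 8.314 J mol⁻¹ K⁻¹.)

2.79 L

n(Ca) = 6.59 / 40.08 = 0.1644 mol, so n(e⁻) = 2 × 0.1644 = 0.3288 mol.
The cells are in series, so the same 0.3288 mol of electrons passes through the second cell.
2 H⁺ + 2 e⁻ → H₂ — 2 mol e⁻ per mol H₂, so n(H₂) = 0.3288/2 = 0.1644 mol.
V = nRT/P = (0.1644 × 8.314 × 324) / (159 × 10³) = 0.00279 m³ = 2.79 L.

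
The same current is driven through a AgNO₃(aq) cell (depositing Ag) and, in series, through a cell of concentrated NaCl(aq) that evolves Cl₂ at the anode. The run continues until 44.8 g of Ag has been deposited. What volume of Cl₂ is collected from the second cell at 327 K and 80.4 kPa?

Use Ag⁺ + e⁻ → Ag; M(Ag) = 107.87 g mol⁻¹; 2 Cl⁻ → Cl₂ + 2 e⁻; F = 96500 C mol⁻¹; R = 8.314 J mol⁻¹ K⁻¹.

7.02 L

n(Ag) = 44.8 / 107.87 = 0.4153 mol, so n(e⁻) = 1 × 0.4153 = 0.4153 mol.
The cells are in series, so the same 0.4153 mol of electrons passes through the second cell.
2 Cl⁻ → Cl₂ + 2 e⁻ — 2 mol e⁻ per mol Cl₂, so n(Cl₂) = 0.4153/2 = 0.2077 mol.
V = nRT/P = (0.2077 × 8.314 × 327) / (80.4 × 10³) = 0.00702 m³ = 7.02 L.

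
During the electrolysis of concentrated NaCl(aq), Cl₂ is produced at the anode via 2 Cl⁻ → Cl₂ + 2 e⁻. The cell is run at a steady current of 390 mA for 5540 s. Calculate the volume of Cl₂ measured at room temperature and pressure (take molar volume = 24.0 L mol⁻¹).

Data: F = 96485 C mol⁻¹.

0.269 L

Q = I·t = 0.3900 A × 5540.0 s = 2161 C.
n(e⁻) = Q/F = 2161 / 96485 = 0.02239 mol.
2 electrons are transferred per Cl₂ molecule, so n(Cl₂) = 0.02239 / 2 = 0.01120 mol.
V = n × V_m = 0.01120 × 24.0 = 0.269 L.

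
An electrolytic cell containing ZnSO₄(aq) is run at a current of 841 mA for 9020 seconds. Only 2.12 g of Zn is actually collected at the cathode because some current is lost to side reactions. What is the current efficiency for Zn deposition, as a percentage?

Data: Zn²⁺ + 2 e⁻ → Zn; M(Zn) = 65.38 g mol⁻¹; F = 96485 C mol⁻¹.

Q = I·t = 0.8410 × 9020.0 = 7586 C; n(e⁻) = 7586/96485 = 0.07862 mol.
Theoretical n(Zn) = n(e⁻)/2 = 0.03931 mol, i.e. m_theo = 0.03931 × 65.38 = 2.570 g.
Efficiency = m_actual / m_theo = 2.12 / 2.570 = 82.5 %.

82.5 %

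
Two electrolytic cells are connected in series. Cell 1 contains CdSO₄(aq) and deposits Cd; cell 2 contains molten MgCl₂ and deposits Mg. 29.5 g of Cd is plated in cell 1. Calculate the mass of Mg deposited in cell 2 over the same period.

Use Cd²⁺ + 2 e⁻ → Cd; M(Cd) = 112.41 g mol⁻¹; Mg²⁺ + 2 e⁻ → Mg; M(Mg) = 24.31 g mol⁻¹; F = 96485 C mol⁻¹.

6.38 g

n(Cd) = 29.5 / 112.41 = 0.2624 mol.
Since Cd²⁺ + 2 e⁻ → Cd, n(e⁻) passed = 2 × 0.2624 = 0.5249 mol.
Cells in series carry the same charge, so the same 0.5249 mol of electrons passes through cell 2.
Mg²⁺ + 2 e⁻ → Mg, so n(Mg) = 0.5249 / 2 = 0.2624 mol.
m(Mg) = 0.2624 × 24.31 = 6.38 g.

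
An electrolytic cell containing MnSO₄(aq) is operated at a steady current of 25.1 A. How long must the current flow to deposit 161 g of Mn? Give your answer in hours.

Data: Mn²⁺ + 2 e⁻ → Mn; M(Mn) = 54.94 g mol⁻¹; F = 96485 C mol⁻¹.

n(Mn) = m/M = 161 / 54.94 = 2.930 mol.
Each Mn atom requires 2 electrons, so n(e⁻) = 2 × 2.930 = 5.861 mol.
Q = n(e⁻)·F = 5.861 × 96485 = 565500 C.
t = Q/I = 565500 / 25.10 A = 22530 s = 6.26 h.

6.26 h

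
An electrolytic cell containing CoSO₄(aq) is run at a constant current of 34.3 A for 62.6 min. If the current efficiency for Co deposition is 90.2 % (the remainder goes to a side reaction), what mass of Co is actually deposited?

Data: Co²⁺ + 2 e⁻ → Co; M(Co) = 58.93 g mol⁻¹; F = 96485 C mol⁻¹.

35.5 g

Q = I·t = 34.30 × 3756.0 = 128800 C.
n(e⁻) = 128800/96485 = 1.335 mol; theoretically n(Co) = 1.335/2 = 0.6676 mol, m_theo = 39.34 g.
At 90.2 % efficiency, m_actual = 0.902 × 39.34 = 35.5 g.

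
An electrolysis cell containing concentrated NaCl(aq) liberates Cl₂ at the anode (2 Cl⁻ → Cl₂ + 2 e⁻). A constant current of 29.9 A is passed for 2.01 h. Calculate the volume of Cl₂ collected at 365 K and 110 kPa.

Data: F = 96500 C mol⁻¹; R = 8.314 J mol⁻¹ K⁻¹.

Q = I·t = 29.90 A × 7236.0 s = 216400 C.
n(e⁻) = Q/F = 216400 / 96500 = 2.242 mol.
2 electrons are transferred per Cl₂ molecule, so n(Cl₂) = 2.242 / 2 = 1.121 mol.
V = nRT/P = (1.121 × 8.314 × 365) / (110 × 10³ Pa) = 0.0309 m³ = 30.9 L.

30.9 L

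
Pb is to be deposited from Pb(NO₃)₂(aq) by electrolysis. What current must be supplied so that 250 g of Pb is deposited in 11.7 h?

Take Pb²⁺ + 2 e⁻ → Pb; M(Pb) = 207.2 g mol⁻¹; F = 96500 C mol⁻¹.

n(Pb) = 250 / 207.2 = 1.207 mol.
n(e⁻) = 2 × 1.207 = 2.413 mol.
Q = n(e⁻)·F = 2.413 × 96500 = 232900 C.
I = Q/t = 232900 / 42120 s = 5.53 A.

5.53 A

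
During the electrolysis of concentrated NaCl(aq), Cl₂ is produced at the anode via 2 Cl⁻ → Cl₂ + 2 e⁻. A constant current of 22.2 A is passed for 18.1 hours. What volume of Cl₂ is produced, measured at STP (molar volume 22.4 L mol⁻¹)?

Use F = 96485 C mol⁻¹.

Q = I·t = 22.20 A × 65160 s = 1447000 C.
n(e⁻) = Q/F = 1447000 / 96485 = 14.99 mol.
2 electrons are transferred per Cl₂ molecule, so n(Cl₂) = 14.99 / 2 = 7.496 mol.
V = n × V_m = 7.496 × 22.4 = 168 L.

168 L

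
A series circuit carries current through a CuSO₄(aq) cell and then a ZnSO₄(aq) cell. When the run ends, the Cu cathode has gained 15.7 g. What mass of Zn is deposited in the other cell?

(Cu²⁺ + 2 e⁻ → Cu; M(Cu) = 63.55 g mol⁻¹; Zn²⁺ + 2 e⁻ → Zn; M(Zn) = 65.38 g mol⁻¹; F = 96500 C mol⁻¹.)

n(Cu) = 15.7 / 63.55 = 0.2470 mol.
Since Cu²⁺ + 2 e⁻ → Cu, n(e⁻) passed = 2 × 0.2470 = 0.4941 mol.
Cells in series carry the same charge, so the same 0.4941 mol of electrons passes through cell 2.
Zn²⁺ + 2 e⁻ → Zn, so n(Zn) = 0.4941 / 2 = 0.2470 mol.
m(Zn) = 0.2470 × 65.38 = 16.2 g.

16.2 g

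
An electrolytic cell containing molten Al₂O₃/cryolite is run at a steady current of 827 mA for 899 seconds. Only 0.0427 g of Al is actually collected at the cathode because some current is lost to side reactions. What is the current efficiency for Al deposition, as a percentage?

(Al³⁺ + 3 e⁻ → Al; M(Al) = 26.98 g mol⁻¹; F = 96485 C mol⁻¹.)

61.6 %

Q = I·t = 0.8270 × 899.00 = 743.5 C; n(e⁻) = 743.5/96485 = 0.007706 mol.
Theoretical n(Al) = n(e⁻)/3 = 0.002569 mol, i.e. m_theo = 0.002569 × 26.98 = 0.06930 g.
Efficiency = m_actual / m_theo = 0.0427 / 0.06930 = 61.6 %.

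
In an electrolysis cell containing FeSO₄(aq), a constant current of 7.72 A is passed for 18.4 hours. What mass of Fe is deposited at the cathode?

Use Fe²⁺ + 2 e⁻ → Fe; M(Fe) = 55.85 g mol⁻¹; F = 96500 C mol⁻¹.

Q = I·t = 7.720 A × 66240 s = 511400 C.
n(e⁻) = Q/F = 511400 / 96500 = 5.299 mol.
Fe²⁺ + 2 e⁻ → Fe, so n(Fe) = n(e⁻)/2 = 2.650 mol.
m = n·M = 2.650 × 55.85 = 148 g.

148 g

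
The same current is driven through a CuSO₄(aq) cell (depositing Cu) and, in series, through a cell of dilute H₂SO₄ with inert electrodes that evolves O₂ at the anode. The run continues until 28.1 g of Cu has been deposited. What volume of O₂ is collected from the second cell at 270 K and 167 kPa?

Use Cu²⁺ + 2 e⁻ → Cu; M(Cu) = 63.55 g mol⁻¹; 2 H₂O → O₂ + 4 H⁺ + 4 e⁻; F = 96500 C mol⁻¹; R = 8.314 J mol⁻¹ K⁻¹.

2.97 L

n(Cu) = 28.1 / 63.55 = 0.4422 mol, so n(e⁻) = 2 × 0.4422 = 0.8843 mol.
The cells are in series, so the same 0.8843 mol of electrons passes through the second cell.
2 H₂O → O₂ + 4 H⁺ + 4 e⁻ — 4 mol e⁻ per mol O₂, so n(O₂) = 0.8843/4 = 0.2211 mol.
V = nRT/P = (0.2211 × 8.314 × 270) / (167 × 10³) = 0.00297 m³ = 2.97 L.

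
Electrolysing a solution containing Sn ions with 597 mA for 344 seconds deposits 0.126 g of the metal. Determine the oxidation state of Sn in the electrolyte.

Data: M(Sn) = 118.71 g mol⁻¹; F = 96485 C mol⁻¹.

Q = I·t = 0.5970 A × 344.00 s = 205.4 C, so n(e⁻) = 205.4/96485 = 0.002128 mol.
n(Sn) deposited = 0.126 / 118.71 = 0.001061 mol.
Electrons per atom = n(e⁻)/n(Sn) = 0.002128 / 0.001061 = 2.01 ≈ 2, so the ion is Sn²⁺.

+2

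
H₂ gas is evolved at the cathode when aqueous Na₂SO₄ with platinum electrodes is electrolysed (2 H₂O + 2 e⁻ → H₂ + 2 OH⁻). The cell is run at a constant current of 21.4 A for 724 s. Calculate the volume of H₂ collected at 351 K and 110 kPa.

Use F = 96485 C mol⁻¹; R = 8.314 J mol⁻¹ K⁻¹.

2.13 L

Q = I·t = 21.40 A × 724.00 s = 15490 C.
n(e⁻) = Q/F = 15490 / 96485 = 0.1606 mol.
2 electrons are transferred per H₂ molecule, so n(H₂) = 0.1606 / 2 = 0.08029 mol.
V = nRT/P = (0.08029 × 8.314 × 351) / (110 × 10³ Pa) = 0.00213 m³ = 2.13 L.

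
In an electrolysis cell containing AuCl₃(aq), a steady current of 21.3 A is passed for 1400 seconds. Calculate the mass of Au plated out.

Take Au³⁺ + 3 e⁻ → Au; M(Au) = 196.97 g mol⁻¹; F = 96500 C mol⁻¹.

Q = I·t = 21.30 A × 1400.0 s = 29820 C.
n(e⁻) = Q/F = 29820 / 96500 = 0.3090 mol.
Au³⁺ + 3 e⁻ → Au, so n(Au) = n(e⁻)/3 = 0.1030 mol.
m = n·M = 0.1030 × 196.97 = 20.3 g.

20.3 g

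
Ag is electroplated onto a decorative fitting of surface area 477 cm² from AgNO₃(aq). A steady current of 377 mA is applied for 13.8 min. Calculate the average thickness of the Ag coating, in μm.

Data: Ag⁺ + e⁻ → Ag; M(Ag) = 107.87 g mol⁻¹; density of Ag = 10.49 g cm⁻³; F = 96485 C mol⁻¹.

Q = I·t = 0.3770 × 828.00 = 312.2 C; n(e⁻) = 0.003235 mol.
n(Ag) = n(e⁻)/1 = 0.003235 mol, so m = 0.003235 × 107.87 = 0.3490 g.
Volume = m/ρ = 0.3490 / 10.49 = 0.03327 cm³.
Thickness = V/A = 0.03327 / 477 = 6.97 × 10⁻⁵ cm = 0.697 μm.

0.697 μm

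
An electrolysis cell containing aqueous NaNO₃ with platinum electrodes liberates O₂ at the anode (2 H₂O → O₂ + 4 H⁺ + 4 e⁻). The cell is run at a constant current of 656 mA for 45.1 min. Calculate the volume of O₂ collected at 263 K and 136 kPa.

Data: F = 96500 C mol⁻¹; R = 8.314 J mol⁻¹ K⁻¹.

Q = I·t = 0.6560 A × 2706.0 s = 1775 C.
n(e⁻) = Q/F = 1775 / 96500 = 0.01840 mol.
4 electrons are transferred per O₂ molecule, so n(O₂) = 0.01840 / 4 = 0.004599 mol.
V = nRT/P = (0.004599 × 8.314 × 263) / (136 × 10³ Pa) = 7.39 × 10⁻⁵ m³ = 0.0739 L.

0.0739 L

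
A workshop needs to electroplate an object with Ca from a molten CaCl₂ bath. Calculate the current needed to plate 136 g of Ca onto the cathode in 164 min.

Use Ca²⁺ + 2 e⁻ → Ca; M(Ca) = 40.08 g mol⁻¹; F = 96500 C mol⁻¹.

n(Ca) = 136 / 40.08 = 3.393 mol.
n(e⁻) = 2 × 3.393 = 6.786 mol.
Q = n(e⁻)·F = 6.786 × 96500 = 654900 C.
I = Q/t = 654900 / 9840.0 s = 66.6 A.

66.6 A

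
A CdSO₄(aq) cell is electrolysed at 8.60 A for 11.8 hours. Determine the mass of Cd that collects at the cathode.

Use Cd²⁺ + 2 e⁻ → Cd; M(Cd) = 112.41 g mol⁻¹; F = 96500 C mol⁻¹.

213 g

Q = I·t = 8.600 A × 42480 s = 365300 C.
n(e⁻) = Q/F = 365300 / 96500 = 3.786 mol.
Cd²⁺ + 2 e⁻ → Cd, so n(Cd) = n(e⁻)/2 = 1.893 mol.
m = n·M = 1.893 × 112.41 = 213 g.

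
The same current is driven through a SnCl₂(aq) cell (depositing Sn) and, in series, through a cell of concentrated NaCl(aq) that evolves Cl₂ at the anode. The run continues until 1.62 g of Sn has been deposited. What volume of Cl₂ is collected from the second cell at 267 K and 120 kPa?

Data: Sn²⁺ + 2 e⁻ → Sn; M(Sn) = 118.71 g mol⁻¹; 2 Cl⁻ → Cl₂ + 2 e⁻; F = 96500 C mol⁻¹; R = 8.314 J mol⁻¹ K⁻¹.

0.252 L

n(Sn) = 1.62 / 118.71 = 0.01365 mol, so n(e⁻) = 2 × 0.01365 = 0.02729 mol.
The cells are in series, so the same 0.02729 mol of electrons passes through the second cell.
2 Cl⁻ → Cl₂ + 2 e⁻ — 2 mol e⁻ per mol Cl₂, so n(Cl₂) = 0.02729/2 = 0.01365 mol.
V = nRT/P = (0.01365 × 8.314 × 267) / (120 × 10³) = 2.52 × 10⁻⁴ m³ = 0.252 L.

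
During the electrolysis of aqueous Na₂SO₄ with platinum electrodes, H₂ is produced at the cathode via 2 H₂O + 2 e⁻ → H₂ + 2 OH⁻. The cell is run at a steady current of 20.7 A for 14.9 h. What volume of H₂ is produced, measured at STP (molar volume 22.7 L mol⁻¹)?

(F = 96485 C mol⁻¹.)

131 L

Q = I·t = 20.70 A × 53640 s = 1110000 C.
n(e⁻) = Q/F = 1110000 / 96485 = 11.51 mol.
2 electrons are transferred per H₂ molecule, so n(H₂) = 11.51 / 2 = 5.754 mol.
V = n × V_m = 5.754 × 22.7 = 131 L.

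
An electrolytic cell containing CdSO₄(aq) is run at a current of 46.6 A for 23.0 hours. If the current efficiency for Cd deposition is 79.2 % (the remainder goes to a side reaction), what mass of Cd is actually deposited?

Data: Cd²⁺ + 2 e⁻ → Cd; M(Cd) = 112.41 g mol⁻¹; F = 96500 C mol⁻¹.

1780 g

Q = I·t = 46.60 × 82800 = 3858000 C.
n(e⁻) = 3858000/96500 = 39.98 mol; theoretically n(Cd) = 39.98/2 = 19.99 mol, m_theo = 2247 g.
At 79.2 % efficiency, m_actual = 0.792 × 2247 = 1780 g.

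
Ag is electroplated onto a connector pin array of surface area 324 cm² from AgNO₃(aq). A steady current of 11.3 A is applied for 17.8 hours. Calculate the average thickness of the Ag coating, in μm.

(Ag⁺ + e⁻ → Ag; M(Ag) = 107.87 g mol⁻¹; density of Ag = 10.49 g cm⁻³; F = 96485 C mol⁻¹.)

2380 μm

Q = I·t = 11.30 × 64080 = 724100 C; n(e⁻) = 7.505 mol.
n(Ag) = n(e⁻)/1 = 7.505 mol, so m = 7.505 × 107.87 = 809.5 g.
Volume = m/ρ = 809.5 / 10.49 = 77.17 cm³.
Thickness = V/A = 77.17 / 324 = 0.238 cm = 2380 μm.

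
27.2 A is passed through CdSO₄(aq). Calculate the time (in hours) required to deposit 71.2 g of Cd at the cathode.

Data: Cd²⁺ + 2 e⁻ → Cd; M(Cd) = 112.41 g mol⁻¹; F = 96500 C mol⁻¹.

1.25 h

n(Cd) = m/M = 71.2 / 112.41 = 0.6334 mol.
Each Cd atom requires 2 electrons, so n(e⁻) = 2 × 0.6334 = 1.267 mol.
Q = n(e⁻)·F = 1.267 × 96500 = 122200 C.
t = Q/I = 122200 / 27.20 A = 4494 s = 1.25 h.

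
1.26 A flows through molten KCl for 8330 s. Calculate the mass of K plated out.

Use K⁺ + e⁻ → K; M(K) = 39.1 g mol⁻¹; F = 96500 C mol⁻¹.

4.25 g

Q = I·t = 1.260 A × 8330.0 s = 10500 C.
n(e⁻) = Q/F = 10500 / 96500 = 0.1088 mol.
K⁺ + e⁻ → K, so n(K) = n(e⁻)/1 = 0.1088 mol.
m = n·M = 0.1088 × 39.1 = 4.25 g.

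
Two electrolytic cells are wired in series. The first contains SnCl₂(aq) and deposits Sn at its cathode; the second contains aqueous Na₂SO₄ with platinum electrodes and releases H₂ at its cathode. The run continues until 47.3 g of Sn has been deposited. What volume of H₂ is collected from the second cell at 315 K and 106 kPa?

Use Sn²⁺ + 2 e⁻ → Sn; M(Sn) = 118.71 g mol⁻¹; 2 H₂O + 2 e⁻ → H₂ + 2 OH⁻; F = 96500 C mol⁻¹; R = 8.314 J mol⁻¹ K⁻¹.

9.84 L

n(Sn) = 47.3 / 118.71 = 0.3985 mol, so n(e⁻) = 2 × 0.3985 = 0.7969 mol.
The cells are in series, so the same 0.7969 mol of electrons passes through the second cell.
2 H₂O + 2 e⁻ → H₂ + 2 OH⁻ — 2 mol e⁻ per mol H₂, so n(H₂) = 0.7969/2 = 0.3985 mol.
V = nRT/P = (0.3985 × 8.314 × 315) / (106 × 10³) = 0.00984 m³ = 9.84 L.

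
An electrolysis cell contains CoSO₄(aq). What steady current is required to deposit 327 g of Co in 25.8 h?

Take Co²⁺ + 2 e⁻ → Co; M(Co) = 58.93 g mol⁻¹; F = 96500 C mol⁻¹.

11.5 A

n(Co) = 327 / 58.93 = 5.549 mol.
n(e⁻) = 2 × 5.549 = 11.10 mol.
Q = n(e⁻)·F = 11.10 × 96500 = 1071000 C.
I = Q/t = 1071000 / 92880 s = 11.5 A.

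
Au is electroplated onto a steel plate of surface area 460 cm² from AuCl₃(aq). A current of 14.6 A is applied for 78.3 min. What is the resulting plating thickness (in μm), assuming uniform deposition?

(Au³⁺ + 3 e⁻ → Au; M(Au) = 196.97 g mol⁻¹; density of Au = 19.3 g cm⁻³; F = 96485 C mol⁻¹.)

52.6 μm

Q = I·t = 14.60 × 4698.0 = 68590 C; n(e⁻) = 0.7109 mol.
n(Au) = n(e⁻)/3 = 0.2370 mol, so m = 0.2370 × 196.97 = 46.68 g.
Volume = m/ρ = 46.68 / 19.3 = 2.418 cm³.
Thickness = V/A = 2.418 / 460 = 0.00526 cm = 52.6 μm.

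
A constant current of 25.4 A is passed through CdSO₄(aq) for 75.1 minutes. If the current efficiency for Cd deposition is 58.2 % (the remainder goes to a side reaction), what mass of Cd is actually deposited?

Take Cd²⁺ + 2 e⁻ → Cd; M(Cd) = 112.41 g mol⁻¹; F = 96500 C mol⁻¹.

Q = I·t = 25.40 × 4506.0 = 114500 C.
n(e⁻) = 114500/96500 = 1.186 mol; theoretically n(Cd) = 1.186/2 = 0.5930 mol, m_theo = 66.66 g.
At 58.2 % efficiency, m_actual = 0.582 × 66.66 = 38.8 g.

38.8 g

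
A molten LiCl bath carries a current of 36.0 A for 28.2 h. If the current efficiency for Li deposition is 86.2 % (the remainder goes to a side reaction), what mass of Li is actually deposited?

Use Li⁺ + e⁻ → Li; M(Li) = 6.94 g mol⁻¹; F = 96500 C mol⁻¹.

227 g

Q = I·t = 36.00 × 101520 = 3655000 C.
n(e⁻) = 3655000/96500 = 37.87 mol; theoretically n(Li) = 37.87/1 = 37.87 mol, m_theo = 262.8 g.
At 86.2 % efficiency, m_actual = 0.862 × 262.8 = 227 g.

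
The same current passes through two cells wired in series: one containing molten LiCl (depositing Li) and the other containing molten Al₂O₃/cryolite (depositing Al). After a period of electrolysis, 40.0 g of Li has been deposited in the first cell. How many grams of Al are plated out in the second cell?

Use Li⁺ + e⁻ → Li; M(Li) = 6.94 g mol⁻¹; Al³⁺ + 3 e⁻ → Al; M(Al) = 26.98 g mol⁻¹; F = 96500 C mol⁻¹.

n(Li) = 40.0 / 6.94 = 5.764 mol.
Since Li⁺ + e⁻ → Li, n(e⁻) passed = 1 × 5.764 = 5.764 mol.
Cells in series carry the same charge, so the same 5.764 mol of electrons passes through cell 2.
Al³⁺ + 3 e⁻ → Al, so n(Al) = 5.764 / 3 = 1.921 mol.
m(Al) = 1.921 × 26.98 = 51.8 g.

51.8 g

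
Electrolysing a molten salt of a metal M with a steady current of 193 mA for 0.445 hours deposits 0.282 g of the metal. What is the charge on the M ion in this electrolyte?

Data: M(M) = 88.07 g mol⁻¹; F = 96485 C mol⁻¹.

+1

Q = I·t = 0.1930 A × 1602.0 s = 309.2 C, so n(e⁻) = 309.2/96485 = 0.003204 mol.
n(M) deposited = 0.282 / 88.07 = 0.003202 mol.
Electrons per atom = n(e⁻)/n(M) = 0.003204 / 0.003202 = 1.00 ≈ 1, so the ion is M⁺.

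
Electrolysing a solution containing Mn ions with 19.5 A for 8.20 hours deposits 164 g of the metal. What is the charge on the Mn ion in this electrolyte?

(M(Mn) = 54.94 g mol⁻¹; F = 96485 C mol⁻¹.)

+2

Q = I·t = 19.50 A × 29520 s = 575600 C, so n(e⁻) = 575600/96485 = 5.966 mol.
n(Mn) deposited = 164 / 54.94 = 2.985 mol.
Electrons per atom = n(e⁻)/n(Mn) = 5.966 / 2.985 = 2.00 ≈ 2, so the ion is Mn²⁺.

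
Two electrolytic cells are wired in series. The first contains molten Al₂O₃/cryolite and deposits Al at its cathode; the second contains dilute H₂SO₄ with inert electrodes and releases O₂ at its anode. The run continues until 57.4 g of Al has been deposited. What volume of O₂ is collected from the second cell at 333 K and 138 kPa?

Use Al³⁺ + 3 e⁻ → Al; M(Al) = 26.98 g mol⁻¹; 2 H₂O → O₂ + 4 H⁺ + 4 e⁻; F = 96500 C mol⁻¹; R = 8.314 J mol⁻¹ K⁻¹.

n(Al) = 57.4 / 26.98 = 2.128 mol, so n(e⁻) = 3 × 2.128 = 6.383 mol.
The cells are in series, so the same 6.383 mol of electrons passes through the second cell.
2 H₂O → O₂ + 4 H⁺ + 4 e⁻ — 4 mol e⁻ per mol O₂, so n(O₂) = 6.383/4 = 1.596 mol.
V = nRT/P = (1.596 × 8.314 × 333) / (138 × 10³) = 0.0320 m³ = 32.0 L.

32.0 L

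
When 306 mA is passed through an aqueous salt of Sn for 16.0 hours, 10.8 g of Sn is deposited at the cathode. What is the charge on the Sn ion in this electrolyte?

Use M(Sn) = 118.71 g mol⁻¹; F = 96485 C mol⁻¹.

Q = I·t = 0.3060 A × 57600 s = 17630 C, so n(e⁻) = 17630/96485 = 0.1827 mol.
n(Sn) deposited = 10.8 / 118.71 = 0.09098 mol.
Electrons per atom = n(e⁻)/n(Sn) = 0.1827 / 0.09098 = 2.01 ≈ 2, so the ion is Sn²⁺.

+2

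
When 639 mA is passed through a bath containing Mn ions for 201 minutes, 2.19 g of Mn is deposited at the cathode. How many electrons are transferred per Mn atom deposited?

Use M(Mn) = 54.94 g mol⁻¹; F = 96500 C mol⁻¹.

2

Q = I·t = 0.6390 A × 12060 s = 7706 C, so n(e⁻) = 7706/96500 = 0.07986 mol.
n(Mn) deposited = 2.19 / 54.94 = 0.03986 mol.
Electrons per atom = n(e⁻)/n(Mn) = 0.07986 / 0.03986 = 2.00 ≈ 2, so the ion is Mn²⁺.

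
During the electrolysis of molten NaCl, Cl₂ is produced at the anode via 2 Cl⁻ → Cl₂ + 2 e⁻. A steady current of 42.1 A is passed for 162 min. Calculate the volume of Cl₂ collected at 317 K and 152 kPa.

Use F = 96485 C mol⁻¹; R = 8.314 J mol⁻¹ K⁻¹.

36.8 L

Q = I·t = 42.10 A × 9720.0 s = 409200 C.
n(e⁻) = Q/F = 409200 / 96485 = 4.241 mol.
2 electrons are transferred per Cl₂ molecule, so n(Cl₂) = 4.241 / 2 = 2.121 mol.
V = nRT/P = (2.121 × 8.314 × 317) / (152 × 10³ Pa) = 0.0368 m³ = 36.8 L.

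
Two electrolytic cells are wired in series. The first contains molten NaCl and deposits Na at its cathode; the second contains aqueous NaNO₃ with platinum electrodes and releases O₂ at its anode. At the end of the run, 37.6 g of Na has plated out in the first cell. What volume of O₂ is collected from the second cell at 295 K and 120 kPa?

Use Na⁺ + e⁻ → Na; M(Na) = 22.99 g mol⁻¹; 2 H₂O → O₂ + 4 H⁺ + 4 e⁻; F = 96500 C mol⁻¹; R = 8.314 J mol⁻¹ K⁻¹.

8.36 L

n(Na) = 37.6 / 22.99 = 1.635 mol, so n(e⁻) = 1 × 1.635 = 1.635 mol.
The cells are in series, so the same 1.635 mol of electrons passes through the second cell.
2 H₂O → O₂ + 4 H⁺ + 4 e⁻ — 4 mol e⁻ per mol O₂, so n(O₂) = 1.635/4 = 0.4089 mol.
V = nRT/P = (0.4089 × 8.314 × 295) / (120 × 10³) = 0.00836 m³ = 8.36 L.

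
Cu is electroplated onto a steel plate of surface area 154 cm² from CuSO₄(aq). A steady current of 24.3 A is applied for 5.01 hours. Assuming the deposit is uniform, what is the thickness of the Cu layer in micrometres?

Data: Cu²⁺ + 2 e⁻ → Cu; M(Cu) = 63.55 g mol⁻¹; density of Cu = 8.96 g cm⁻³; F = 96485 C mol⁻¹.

Q = I·t = 24.30 × 18036 = 438300 C; n(e⁻) = 4.542 mol.
n(Cu) = n(e⁻)/2 = 2.271 mol, so m = 2.271 × 63.55 = 144.3 g.
Volume = m/ρ = 144.3 / 8.96 = 16.11 cm³.
Thickness = V/A = 16.11 / 154 = 0.105 cm = 1050 μm.

1050 μm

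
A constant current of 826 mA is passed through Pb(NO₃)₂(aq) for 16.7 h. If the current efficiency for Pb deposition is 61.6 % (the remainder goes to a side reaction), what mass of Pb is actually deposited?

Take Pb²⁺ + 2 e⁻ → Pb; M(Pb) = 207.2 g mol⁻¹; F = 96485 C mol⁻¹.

32.8 g

Q = I·t = 0.8260 × 60120 = 49660 C.
n(e⁻) = 49660/96485 = 0.5147 mol; theoretically n(Pb) = 0.5147/2 = 0.2573 mol, m_theo = 53.32 g.
At 61.6 % efficiency, m_actual = 0.616 × 53.32 = 32.8 g.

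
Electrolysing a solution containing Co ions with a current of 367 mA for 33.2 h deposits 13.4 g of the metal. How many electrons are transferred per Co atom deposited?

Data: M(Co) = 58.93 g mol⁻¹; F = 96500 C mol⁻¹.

Q = I·t = 0.3670 A × 119520 s = 43860 C, so n(e⁻) = 43860/96500 = 0.4545 mol.
n(Co) deposited = 13.4 / 58.93 = 0.2274 mol.
Electrons per atom = n(e⁻)/n(Co) = 0.4545 / 0.2274 = 2.00 ≈ 2, so the ion is Co²⁺.

2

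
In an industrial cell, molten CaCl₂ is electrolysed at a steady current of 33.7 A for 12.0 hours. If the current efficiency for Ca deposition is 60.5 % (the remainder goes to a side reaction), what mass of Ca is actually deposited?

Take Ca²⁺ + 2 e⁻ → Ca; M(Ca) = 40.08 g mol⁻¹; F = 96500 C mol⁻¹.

Q = I·t = 33.70 × 43200 = 1456000 C.
n(e⁻) = 1456000/96500 = 15.09 mol; theoretically n(Ca) = 15.09/2 = 7.543 mol, m_theo = 302.3 g.
At 60.5 % efficiency, m_actual = 0.605 × 302.3 = 183 g.

183 g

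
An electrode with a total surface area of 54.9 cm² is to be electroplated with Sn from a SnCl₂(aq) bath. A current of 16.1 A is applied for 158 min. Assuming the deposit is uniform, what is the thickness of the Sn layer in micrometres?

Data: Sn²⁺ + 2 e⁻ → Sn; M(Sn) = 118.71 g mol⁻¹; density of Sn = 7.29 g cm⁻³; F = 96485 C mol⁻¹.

Q = I·t = 16.10 × 9480.0 = 152600 C; n(e⁻) = 1.582 mol.
n(Sn) = n(e⁻)/2 = 0.7909 mol, so m = 0.7909 × 118.71 = 93.89 g.
Volume = m/ρ = 93.89 / 7.29 = 12.88 cm³.
Thickness = V/A = 12.88 / 54.9 = 0.235 cm = 2350 μm.

2350 μm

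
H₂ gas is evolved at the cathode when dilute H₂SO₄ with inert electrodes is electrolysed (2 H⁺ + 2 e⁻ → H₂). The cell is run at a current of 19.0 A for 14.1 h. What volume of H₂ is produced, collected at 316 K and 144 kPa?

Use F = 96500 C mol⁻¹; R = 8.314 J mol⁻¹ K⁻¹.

91.2 L

Q = I·t = 19.00 A × 50760 s = 964400 C.
n(e⁻) = Q/F = 964400 / 96500 = 9.994 mol.
2 electrons are transferred per H₂ molecule, so n(H₂) = 9.994 / 2 = 4.997 mol.
V = nRT/P = (4.997 × 8.314 × 316) / (144 × 10³ Pa) = 0.0912 m³ = 91.2 L.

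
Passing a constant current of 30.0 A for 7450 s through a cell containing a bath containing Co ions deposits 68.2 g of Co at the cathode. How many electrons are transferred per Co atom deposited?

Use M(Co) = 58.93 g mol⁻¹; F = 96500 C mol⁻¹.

Q = I·t = 30.00 A × 7450.0 s = 223500 C, so n(e⁻) = 223500/96500 = 2.316 mol.
n(Co) deposited = 68.2 / 58.93 = 1.157 mol.
Electrons per atom = n(e⁻)/n(Co) = 2.316 / 1.157 = 2.00 ≈ 2, so the ion is Co²⁺.

2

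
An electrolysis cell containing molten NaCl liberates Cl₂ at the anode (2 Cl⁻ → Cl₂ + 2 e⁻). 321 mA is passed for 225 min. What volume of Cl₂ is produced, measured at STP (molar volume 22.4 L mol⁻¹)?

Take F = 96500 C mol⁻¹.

Q = I·t = 0.3210 A × 13500 s = 4334 C.
n(e⁻) = Q/F = 4334 / 96500 = 0.04491 mol.
2 electrons are transferred per Cl₂ molecule, so n(Cl₂) = 0.04491 / 2 = 0.02245 mol.
V = n × V_m = 0.02245 × 22.4 = 0.503 L.

0.503 L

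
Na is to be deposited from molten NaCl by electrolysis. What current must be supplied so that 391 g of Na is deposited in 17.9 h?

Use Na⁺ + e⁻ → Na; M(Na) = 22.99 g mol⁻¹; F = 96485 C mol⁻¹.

25.5 A

n(Na) = 391 / 22.99 = 17.01 mol.
n(e⁻) = 1 × 17.01 = 17.01 mol.
Q = n(e⁻)·F = 17.01 × 96485 = 1641000 C.
I = Q/t = 1641000 / 64440 s = 25.5 A.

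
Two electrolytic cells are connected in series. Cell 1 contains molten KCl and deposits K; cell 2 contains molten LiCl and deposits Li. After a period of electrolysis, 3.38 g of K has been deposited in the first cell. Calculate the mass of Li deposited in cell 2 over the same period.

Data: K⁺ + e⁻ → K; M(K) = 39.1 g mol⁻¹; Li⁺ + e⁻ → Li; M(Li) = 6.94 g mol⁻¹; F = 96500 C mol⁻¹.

n(K) = 3.38 / 39.1 = 0.08645 mol.
Since K⁺ + e⁻ → K, n(e⁻) passed = 1 × 0.08645 = 0.08645 mol.
Cells in series carry the same charge, so the same 0.08645 mol of electrons passes through cell 2.
Li⁺ + e⁻ → Li, so n(Li) = 0.08645 / 1 = 0.08645 mol.
m(Li) = 0.08645 × 6.94 = 0.600 g.

0.600 g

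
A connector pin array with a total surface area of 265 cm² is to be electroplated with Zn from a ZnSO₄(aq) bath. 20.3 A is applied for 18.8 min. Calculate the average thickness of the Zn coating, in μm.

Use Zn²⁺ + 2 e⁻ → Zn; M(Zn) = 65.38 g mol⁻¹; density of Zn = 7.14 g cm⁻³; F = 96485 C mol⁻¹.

Q = I·t = 20.30 × 1128.0 = 22900 C; n(e⁻) = 0.2373 mol.
n(Zn) = n(e⁻)/2 = 0.1187 mol, so m = 0.1187 × 65.38 = 7.758 g.
Volume = m/ρ = 7.758 / 7.14 = 1.087 cm³.
Thickness = V/A = 1.087 / 265 = 0.00410 cm = 41.0 μm.

41.0 μm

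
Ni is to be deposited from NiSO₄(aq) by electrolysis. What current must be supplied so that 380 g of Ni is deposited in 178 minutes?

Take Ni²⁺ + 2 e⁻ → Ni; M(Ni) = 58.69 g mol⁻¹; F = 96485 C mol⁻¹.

n(Ni) = 380 / 58.69 = 6.475 mol.
n(e⁻) = 2 × 6.475 = 12.95 mol.
Q = n(e⁻)·F = 12.95 × 96485 = 1249000 C.
I = Q/t = 1249000 / 10680 s = 117 A.

117 A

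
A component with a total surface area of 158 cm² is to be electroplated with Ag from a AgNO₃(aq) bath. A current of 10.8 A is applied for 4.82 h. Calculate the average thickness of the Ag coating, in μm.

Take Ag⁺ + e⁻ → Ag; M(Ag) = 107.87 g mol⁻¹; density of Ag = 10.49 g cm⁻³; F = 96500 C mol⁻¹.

Q = I·t = 10.80 × 17352 = 187400 C; n(e⁻) = 1.942 mol.
n(Ag) = n(e⁻)/1 = 1.942 mol, so m = 1.942 × 107.87 = 209.5 g.
Volume = m/ρ = 209.5 / 10.49 = 19.97 cm³.
Thickness = V/A = 19.97 / 158 = 0.126 cm = 1260 μm.

1260 μm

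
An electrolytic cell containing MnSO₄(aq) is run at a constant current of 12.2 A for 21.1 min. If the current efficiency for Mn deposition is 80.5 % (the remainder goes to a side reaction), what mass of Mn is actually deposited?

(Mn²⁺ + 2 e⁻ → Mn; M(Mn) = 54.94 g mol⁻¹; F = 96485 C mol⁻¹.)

3.54 g

Q = I·t = 12.20 × 1266.0 = 15450 C.
n(e⁻) = 15450/96485 = 0.1601 mol; theoretically n(Mn) = 0.1601/2 = 0.08004 mol, m_theo = 4.397 g.
At 80.5 % efficiency, m_actual = 0.805 × 4.397 = 3.54 g.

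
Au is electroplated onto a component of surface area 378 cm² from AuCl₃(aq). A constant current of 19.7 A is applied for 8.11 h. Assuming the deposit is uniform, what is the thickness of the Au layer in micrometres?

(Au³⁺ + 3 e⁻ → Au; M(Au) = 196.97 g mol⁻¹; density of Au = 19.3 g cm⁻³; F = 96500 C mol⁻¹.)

536 μm

Q = I·t = 19.70 × 29196 = 575200 C; n(e⁻) = 5.960 mol.
n(Au) = n(e⁻)/3 = 1.987 mol, so m = 1.987 × 196.97 = 391.3 g.
Volume = m/ρ = 391.3 / 19.3 = 20.28 cm³.
Thickness = V/A = 20.28 / 378 = 0.0536 cm = 536 μm.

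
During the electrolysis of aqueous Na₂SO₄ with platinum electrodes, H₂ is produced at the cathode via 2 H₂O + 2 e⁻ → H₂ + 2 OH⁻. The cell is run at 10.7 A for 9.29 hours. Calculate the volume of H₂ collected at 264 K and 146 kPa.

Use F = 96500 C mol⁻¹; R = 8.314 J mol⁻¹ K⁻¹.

27.9 L

Q = I·t = 10.70 A × 33444 s = 357900 C.
n(e⁻) = Q/F = 357900 / 96500 = 3.708 mol.
2 electrons are transferred per H₂ molecule, so n(H₂) = 3.708 / 2 = 1.854 mol.
V = nRT/P = (1.854 × 8.314 × 264) / (146 × 10³ Pa) = 0.0279 m³ = 27.9 L.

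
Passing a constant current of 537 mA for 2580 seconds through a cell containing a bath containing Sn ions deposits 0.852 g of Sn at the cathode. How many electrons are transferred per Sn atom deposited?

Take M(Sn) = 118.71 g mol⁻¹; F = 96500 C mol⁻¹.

2

Q = I·t = 0.5370 A × 2580.0 s = 1385 C, so n(e⁻) = 1385/96500 = 0.01436 mol.
n(Sn) deposited = 0.852 / 118.71 = 0.007177 mol.
Electrons per atom = n(e⁻)/n(Sn) = 0.01436 / 0.007177 = 2.00 ≈ 2, so the ion is Sn²⁺.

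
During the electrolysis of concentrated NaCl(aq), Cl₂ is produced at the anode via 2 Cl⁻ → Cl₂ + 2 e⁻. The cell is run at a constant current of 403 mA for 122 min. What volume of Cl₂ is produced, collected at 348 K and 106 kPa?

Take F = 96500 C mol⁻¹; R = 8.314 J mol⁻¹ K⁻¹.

Q = I·t = 0.4030 A × 7320.0 s = 2950 C.
n(e⁻) = Q/F = 2950 / 96500 = 0.03057 mol.
2 electrons are transferred per Cl₂ molecule, so n(Cl₂) = 0.03057 / 2 = 0.01528 mol.
V = nRT/P = (0.01528 × 8.314 × 348) / (106 × 10³ Pa) = 4.17 × 10⁻⁴ m³ = 0.417 L.

0.417 L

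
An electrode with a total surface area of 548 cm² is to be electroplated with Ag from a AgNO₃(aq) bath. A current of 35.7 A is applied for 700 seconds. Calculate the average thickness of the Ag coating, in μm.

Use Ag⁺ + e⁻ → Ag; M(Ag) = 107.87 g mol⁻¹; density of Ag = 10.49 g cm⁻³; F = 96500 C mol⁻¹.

Q = I·t = 35.70 × 700.00 = 24990 C; n(e⁻) = 0.2590 mol.
n(Ag) = n(e⁻)/1 = 0.2590 mol, so m = 0.2590 × 107.87 = 27.93 g.
Volume = m/ρ = 27.93 / 10.49 = 2.663 cm³.
Thickness = V/A = 2.663 / 548 = 0.00486 cm = 48.6 μm.

48.6 μm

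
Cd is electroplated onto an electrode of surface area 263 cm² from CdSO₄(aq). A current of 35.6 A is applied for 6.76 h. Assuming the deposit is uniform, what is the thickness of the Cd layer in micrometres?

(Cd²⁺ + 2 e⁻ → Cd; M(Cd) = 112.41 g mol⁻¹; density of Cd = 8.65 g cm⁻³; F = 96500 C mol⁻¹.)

Q = I·t = 35.60 × 24336 = 866400 C; n(e⁻) = 8.978 mol.
n(Cd) = n(e⁻)/2 = 4.489 mol, so m = 4.489 × 112.41 = 504.6 g.
Volume = m/ρ = 504.6 / 8.65 = 58.34 cm³.
Thickness = V/A = 58.34 / 263 = 0.222 cm = 2220 μm.

2220 μm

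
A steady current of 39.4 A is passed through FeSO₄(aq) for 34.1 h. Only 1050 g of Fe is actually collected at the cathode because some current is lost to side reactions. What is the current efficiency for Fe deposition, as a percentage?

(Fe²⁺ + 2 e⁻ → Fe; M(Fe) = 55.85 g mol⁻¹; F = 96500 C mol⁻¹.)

75.0 %

Q = I·t = 39.40 × 122760 = 4837000 C; n(e⁻) = 4837000/96500 = 50.12 mol.
Theoretical n(Fe) = n(e⁻)/2 = 25.06 mol, i.e. m_theo = 25.06 × 55.85 = 1400 g.
Efficiency = m_actual / m_theo = 1050 / 1400 = 75.0 %.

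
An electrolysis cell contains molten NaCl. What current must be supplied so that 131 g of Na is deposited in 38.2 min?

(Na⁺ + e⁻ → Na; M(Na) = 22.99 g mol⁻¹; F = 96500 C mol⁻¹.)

n(Na) = 131 / 22.99 = 5.698 mol.
n(e⁻) = 1 × 5.698 = 5.698 mol.
Q = n(e⁻)·F = 5.698 × 96500 = 549900 C.
I = Q/t = 549900 / 2292.0 s = 240 A.

240 A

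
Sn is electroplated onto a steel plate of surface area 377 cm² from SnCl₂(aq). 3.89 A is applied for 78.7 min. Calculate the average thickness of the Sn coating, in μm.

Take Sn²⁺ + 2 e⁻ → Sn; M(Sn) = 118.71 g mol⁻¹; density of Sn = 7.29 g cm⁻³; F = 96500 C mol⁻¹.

Q = I·t = 3.890 × 4722.0 = 18370 C; n(e⁻) = 0.1903 mol.
n(Sn) = n(e⁻)/2 = 0.09517 mol, so m = 0.09517 × 118.71 = 11.30 g.
Volume = m/ρ = 11.30 / 7.29 = 1.550 cm³.
Thickness = V/A = 1.550 / 377 = 0.00411 cm = 41.1 μm.

41.1 μm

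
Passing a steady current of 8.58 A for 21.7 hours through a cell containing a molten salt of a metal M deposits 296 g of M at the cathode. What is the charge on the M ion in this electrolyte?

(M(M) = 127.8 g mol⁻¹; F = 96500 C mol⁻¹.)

Q = I·t = 8.580 A × 78120 s = 670300 C, so n(e⁻) = 670300/96500 = 6.946 mol.
n(M) deposited = 296 / 127.8 = 2.316 mol.
Electrons per atom = n(e⁻)/n(M) = 6.946 / 2.316 = 3.00 ≈ 3, so the ion is M³⁺.

+3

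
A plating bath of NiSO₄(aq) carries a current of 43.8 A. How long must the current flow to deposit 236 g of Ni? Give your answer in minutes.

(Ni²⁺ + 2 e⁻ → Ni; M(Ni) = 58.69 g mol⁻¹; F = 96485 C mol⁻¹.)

295 min

n(Ni) = m/M = 236 / 58.69 = 4.021 mol.
Each Ni atom requires 2 electrons, so n(e⁻) = 2 × 4.021 = 8.042 mol.
Q = n(e⁻)·F = 8.042 × 96485 = 776000 C.
t = Q/I = 776000 / 43.80 A = 17720 s = 295 min.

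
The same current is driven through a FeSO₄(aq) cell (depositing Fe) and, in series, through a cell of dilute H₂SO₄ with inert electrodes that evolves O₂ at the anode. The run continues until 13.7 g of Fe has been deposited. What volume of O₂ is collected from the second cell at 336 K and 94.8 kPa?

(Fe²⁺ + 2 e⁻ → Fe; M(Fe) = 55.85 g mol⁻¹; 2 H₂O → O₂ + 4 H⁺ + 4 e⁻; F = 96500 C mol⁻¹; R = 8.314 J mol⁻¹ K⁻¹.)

3.61 L

n(Fe) = 13.7 / 55.85 = 0.2453 mol, so n(e⁻) = 2 × 0.2453 = 0.4906 mol.
The cells are in series, so the same 0.4906 mol of electrons passes through the second cell.
2 H₂O → O₂ + 4 H⁺ + 4 e⁻ — 4 mol e⁻ per mol O₂, so n(O₂) = 0.4906/4 = 0.1226 mol.
V = nRT/P = (0.1226 × 8.314 × 336) / (94.8 × 10³) = 0.00361 m³ = 3.61 L.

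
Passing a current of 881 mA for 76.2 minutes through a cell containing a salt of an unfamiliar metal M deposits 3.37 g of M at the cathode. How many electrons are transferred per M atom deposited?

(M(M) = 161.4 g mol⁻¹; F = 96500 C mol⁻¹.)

Q = I·t = 0.8810 A × 4572.0 s = 4028 C, so n(e⁻) = 4028/96500 = 0.04174 mol.
n(M) deposited = 3.37 / 161.4 = 0.02088 mol.
Electrons per atom = n(e⁻)/n(M) = 0.04174 / 0.02088 = 2.00 ≈ 2, so the ion is M²⁺.

2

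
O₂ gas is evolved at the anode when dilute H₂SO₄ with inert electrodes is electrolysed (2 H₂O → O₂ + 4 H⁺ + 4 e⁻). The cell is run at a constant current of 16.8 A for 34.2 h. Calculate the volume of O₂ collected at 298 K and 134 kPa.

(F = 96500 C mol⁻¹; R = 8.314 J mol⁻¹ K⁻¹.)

99.1 L

Q = I·t = 16.80 A × 123120 s = 2068000 C.
n(e⁻) = Q/F = 2068000 / 96500 = 21.43 mol.
4 electrons are transferred per O₂ molecule, so n(O₂) = 21.43 / 4 = 5.359 mol.
V = nRT/P = (5.359 × 8.314 × 298) / (134 × 10³ Pa) = 0.0991 m³ = 99.1 L.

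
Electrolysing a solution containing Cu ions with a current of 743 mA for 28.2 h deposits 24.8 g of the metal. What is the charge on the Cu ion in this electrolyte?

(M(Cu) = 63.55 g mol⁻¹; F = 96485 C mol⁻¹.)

+2

Q = I·t = 0.7430 A × 101520 s = 75430 C, so n(e⁻) = 75430/96485 = 0.7818 mol.
n(Cu) deposited = 24.8 / 63.55 = 0.3902 mol.
Electrons per atom = n(e⁻)/n(Cu) = 0.7818 / 0.3902 = 2.00 ≈ 2, so the ion is Cu²⁺.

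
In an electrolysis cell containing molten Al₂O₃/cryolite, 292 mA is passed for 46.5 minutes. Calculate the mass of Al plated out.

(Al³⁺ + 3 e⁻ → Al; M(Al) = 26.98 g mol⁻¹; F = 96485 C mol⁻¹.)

0.0759 g

Q = I·t = 0.2920 A × 2790.0 s = 814.7 C.
n(e⁻) = Q/F = 814.7 / 96485 = 0.008444 mol.
Al³⁺ + 3 e⁻ → Al, so n(Al) = n(e⁻)/3 = 0.002815 mol.
m = n·M = 0.002815 × 26.98 = 0.0759 g.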